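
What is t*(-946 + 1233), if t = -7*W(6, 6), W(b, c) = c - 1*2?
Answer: -8036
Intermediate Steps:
W(b, c) = -2 + c (W(b, c) = c - 2 = -2 + c)
t = -28 (t = -7*(-2 + 6) = -7*4 = -28)
t*(-946 + 1233) = -28*(-946 + 1233) = -28*287 = -8036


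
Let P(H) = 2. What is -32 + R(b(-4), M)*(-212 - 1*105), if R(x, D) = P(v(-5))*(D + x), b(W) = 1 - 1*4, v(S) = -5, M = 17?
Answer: -8908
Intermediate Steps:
b(W) = -3 (b(W) = 1 - 4 = -3)
R(x, D) = 2*D + 2*x (R(x, D) = 2*(D + x) = 2*D + 2*x)
-32 + R(b(-4), M)*(-212 - 1*105) = -32 + (2*17 + 2*(-3))*(-212 - 1*105) = -32 + (34 - 6)*(-212 - 105) = -32 + 28*(-317) = -32 - 8876 = -8908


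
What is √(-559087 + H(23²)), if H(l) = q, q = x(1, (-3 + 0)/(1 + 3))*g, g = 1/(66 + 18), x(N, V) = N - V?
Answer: 5*I*√3220341/12 ≈ 747.72*I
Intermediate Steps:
g = 1/84 ≈ 0.011905
q = 1/48 (q = (1 - (-3 + 0)/(1 + 3))*(1/84) = (1 - (-3)/4)*(1/84) = (1 - 1*(-¾))*(1/84) = (1 + ¾)*(1/84) = (7/4)*(1/84) = 1/48 ≈ 0.020833)
H(l) = 1/48
√(-559087 + H(23²)) = √(-559087 + 1/48) = √(-26836175/48) = 5*I*√3220341/12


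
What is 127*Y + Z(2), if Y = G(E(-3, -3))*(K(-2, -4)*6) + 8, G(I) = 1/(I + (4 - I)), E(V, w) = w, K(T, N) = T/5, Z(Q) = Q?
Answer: 4709/5 ≈ 941.80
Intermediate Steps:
K(T, N) = T/5 (K(T, N) = T*(⅕) = T/5)
G(I) = ¼ (G(I) = 1/4 = ¼)
Y = 37/5 (Y = (((⅕)*(-2))*6)/4 + 8 = (-⅖*6)/4 + 8 = (¼)*(-12/5) + 8 = -⅗ + 8 = 37/5 ≈ 7.4000)
127*Y + Z(2) = 127*(37/5) + 2 = 4699/5 + 2 = 4709/5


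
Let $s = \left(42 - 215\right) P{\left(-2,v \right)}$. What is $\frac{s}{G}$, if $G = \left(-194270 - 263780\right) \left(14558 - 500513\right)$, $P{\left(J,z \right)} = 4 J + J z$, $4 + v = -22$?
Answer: $- \frac{3806}{111295843875} \approx -3.4197 \cdot 10^{-8}$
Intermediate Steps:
$v = -26$ ($v = -4 - 22 = -26$)
$s = -7612$ ($s = \left(42 - 215\right) \left(- 2 \left(4 - 26\right)\right) = - 173 \left(\left(-2\right) \left(-22\right)\right) = \left(-173\right) 44 = -7612$)
$G = 222591687750$ ($G = \left(-458050\right) \left(-485955\right) = 222591687750$)
$\frac{s}{G} = - \frac{7612}{222591687750} = \left(-7612\right) \frac{1}{222591687750} = - \frac{3806}{111295843875}$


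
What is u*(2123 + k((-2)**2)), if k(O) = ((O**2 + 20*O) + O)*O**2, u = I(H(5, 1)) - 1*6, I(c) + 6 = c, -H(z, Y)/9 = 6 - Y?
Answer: -212211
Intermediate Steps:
H(z, Y) = -54 + 9*Y (H(z, Y) = -9*(6 - Y) = -54 + 9*Y)
I(c) = -6 + c
u = -57 (u = (-6 + (-54 + 9*1)) - 1*6 = (-6 + (-54 + 9)) - 6 = (-6 - 45) - 6 = -51 - 6 = -57)
k(O) = O**2*(O**2 + 21*O) (k(O) = (O**2 + 21*O)*O**2 = O**2*(O**2 + 21*O))
u*(2123 + k((-2)**2)) = -57*(2123 + ((-2)**2)**3*(21 + (-2)**2)) = -57*(2123 + 4**3*(21 + 4)) = -57*(2123 + 64*25) = -57*(2123 + 1600) = -57*3723 = -212211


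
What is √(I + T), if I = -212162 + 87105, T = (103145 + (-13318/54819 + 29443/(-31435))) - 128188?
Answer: I*√49525713728552379823495/574411755 ≈ 387.43*I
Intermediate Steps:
T = -43157013428542/1723235265 (T = (103145 + (-13318*1/54819 + 29443*(-1/31435))) - 128188 = (103145 + (-13318/54819 - 29443/31435)) - 128188 = (103145 - 2032687147/1723235265) - 128188 = 177741068721278/1723235265 - 128188 = -43157013428542/1723235265 ≈ -25044.)
I = -125057
√(I + T) = √(-125057 - 43157013428542/1723235265) = √(-258659645963647/1723235265) = I*√49525713728552379823495/574411755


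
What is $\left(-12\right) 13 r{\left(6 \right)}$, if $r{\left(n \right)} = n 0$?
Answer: $0$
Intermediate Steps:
$r{\left(n \right)} = 0$
$\left(-12\right) 13 r{\left(6 \right)} = \left(-12\right) 13 \cdot 0 = \left(-156\right) 0 = 0$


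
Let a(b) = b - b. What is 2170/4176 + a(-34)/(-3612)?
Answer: 1085/2088 ≈ 0.51964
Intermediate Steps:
a(b) = 0
2170/4176 + a(-34)/(-3612) = 2170/4176 + 0/(-3612) = 2170*(1/4176) + 0*(-1/3612) = 1085/2088 + 0 = 1085/2088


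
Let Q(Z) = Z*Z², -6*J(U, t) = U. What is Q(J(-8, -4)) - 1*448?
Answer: -12032/27 ≈ -445.63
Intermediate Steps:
J(U, t) = -U/6
Q(Z) = Z³
Q(J(-8, -4)) - 1*448 = (-⅙*(-8))³ - 1*448 = (4/3)³ - 448 = 64/27 - 448 = -12032/27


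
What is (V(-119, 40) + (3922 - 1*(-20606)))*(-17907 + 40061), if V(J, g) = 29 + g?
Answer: 544921938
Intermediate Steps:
(V(-119, 40) + (3922 - 1*(-20606)))*(-17907 + 40061) = ((29 + 40) + (3922 - 1*(-20606)))*(-17907 + 40061) = (69 + (3922 + 20606))*22154 = (69 + 24528)*22154 = 24597*22154 = 544921938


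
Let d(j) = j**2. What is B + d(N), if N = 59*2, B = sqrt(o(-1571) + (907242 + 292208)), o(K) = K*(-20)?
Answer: 13924 + sqrt(1230870) ≈ 15033.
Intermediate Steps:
o(K) = -20*K
B = sqrt(1230870) (B = sqrt(-20*(-1571) + (907242 + 292208)) = sqrt(31420 + 1199450) = sqrt(1230870) ≈ 1109.4)
N = 118
B + d(N) = sqrt(1230870) + 118**2 = sqrt(1230870) + 13924 = 13924 + sqrt(1230870)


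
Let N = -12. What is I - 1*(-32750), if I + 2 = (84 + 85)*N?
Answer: 30720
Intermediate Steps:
I = -2030 (I = -2 + (84 + 85)*(-12) = -2 + 169*(-12) = -2 - 2028 = -2030)
I - 1*(-32750) = -2030 - 1*(-32750) = -2030 + 32750 = 30720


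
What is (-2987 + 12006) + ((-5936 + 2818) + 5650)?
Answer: 11551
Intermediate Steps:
(-2987 + 12006) + ((-5936 + 2818) + 5650) = 9019 + (-3118 + 5650) = 9019 + 2532 = 11551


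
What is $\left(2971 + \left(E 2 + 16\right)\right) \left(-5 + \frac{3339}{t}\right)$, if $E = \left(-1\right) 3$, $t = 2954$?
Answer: $- \frac{4867973}{422} \approx -11535.0$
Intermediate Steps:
$E = -3$
$\left(2971 + \left(E 2 + 16\right)\right) \left(-5 + \frac{3339}{t}\right) = \left(2971 + \left(\left(-3\right) 2 + 16\right)\right) \left(-5 + \frac{3339}{2954}\right) = \left(2971 + \left(-6 + 16\right)\right) \left(-5 + 3339 \cdot \frac{1}{2954}\right) = \left(2971 + 10\right) \left(-5 + \frac{477}{422}\right) = 2981 \left(- \frac{1633}{422}\right) = - \frac{4867973}{422}$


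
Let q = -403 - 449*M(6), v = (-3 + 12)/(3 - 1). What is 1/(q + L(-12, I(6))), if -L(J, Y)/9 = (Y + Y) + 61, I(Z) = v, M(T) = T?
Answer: -1/3727 ≈ -0.00026831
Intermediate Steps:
v = 9/2 ≈ 4.5000
I(Z) = 9/2
L(J, Y) = -549 - 18*Y (L(J, Y) = -9*((Y + Y) + 61) = -9*(2*Y + 61) = -9*(61 + 2*Y) = -549 - 18*Y)
q = -3097 (q = -403 - 449*6 = -403 - 2694 = -3097)
1/(q + L(-12, I(6))) = 1/(-3097 + (-549 - 18*9/2)) = 1/(-3097 + (-549 - 81)) = 1/(-3097 - 630) = 1/(-3727) = -1/3727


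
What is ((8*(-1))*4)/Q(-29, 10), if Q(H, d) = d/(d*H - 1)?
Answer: 4656/5 ≈ 931.20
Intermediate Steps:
Q(H, d) = d/(-1 + H*d) (Q(H, d) = d/(H*d - 1) = d/(-1 + H*d))
((8*(-1))*4)/Q(-29, 10) = ((8*(-1))*4)/((10/(-1 - 29*10))) = (-8*4)/((10/(-1 - 290))) = -32/(10/(-291)) = -32/(10*(-1/291)) = -32/(-10/291) = -32*(-291/10) = 4656/5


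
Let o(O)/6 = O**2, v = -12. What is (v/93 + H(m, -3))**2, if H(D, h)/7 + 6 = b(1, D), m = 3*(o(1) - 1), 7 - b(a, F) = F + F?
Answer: 39652209/961 ≈ 41261.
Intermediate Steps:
o(O) = 6*O**2
b(a, F) = 7 - 2*F (b(a, F) = 7 - (F + F) = 7 - 2*F)
m = 15 (m = 3*(6*1**2 - 1) = 3*(6*1 - 1) = 3*(6 - 1) = 3*5 = 15)
H(D, h) = 7 - 14*D (H(D, h) = -42 + 7*(7 - 2*D) = -42 + (49 - 14*D) = 7 - 14*D)
(v/93 + H(m, -3))**2 = (-12/93 + (7 - 14*15))**2 = (-12*1/93 + (7 - 210))**2 = (-4/31 - 203)**2 = (-6297/31)**2 = 39652209/961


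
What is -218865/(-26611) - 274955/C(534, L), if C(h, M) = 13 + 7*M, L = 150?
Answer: -7084174010/28287493 ≈ -250.43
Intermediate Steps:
-218865/(-26611) - 274955/C(534, L) = -218865/(-26611) - 274955/(13 + 7*150) = -218865*(-1/26611) - 274955/(13 + 1050) = 218865/26611 - 274955/1063 = -7084174010/28287493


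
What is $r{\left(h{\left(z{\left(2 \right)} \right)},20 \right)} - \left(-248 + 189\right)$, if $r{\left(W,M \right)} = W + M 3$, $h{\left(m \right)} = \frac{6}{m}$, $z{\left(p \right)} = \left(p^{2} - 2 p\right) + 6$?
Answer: $120$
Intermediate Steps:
$z{\left(p \right)} = 6 + p^{2} - 2 p$
$r{\left(W,M \right)} = W + 3 M$
$r{\left(h{\left(z{\left(2 \right)} \right)},20 \right)} - \left(-248 + 189\right) = \left(\frac{6}{6 + 2^{2} - 4} + 3 \cdot 20\right) - \left(-248 + 189\right) = \left(\frac{6}{6 + 4 - 4} + 60\right) - -59 = \left(\frac{6}{6} + 60\right) + 59 = \left(6 \cdot \frac{1}{6} + 60\right) + 59 = \left(1 + 60\right) + 59 = 61 + 59 = 120$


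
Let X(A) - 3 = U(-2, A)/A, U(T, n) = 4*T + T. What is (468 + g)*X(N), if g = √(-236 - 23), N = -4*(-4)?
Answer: 2223/2 + 19*I*√259/8 ≈ 1111.5 + 38.222*I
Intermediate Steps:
U(T, n) = 5*T
N = 16
X(A) = 3 - 10/A (X(A) = 3 + (5*(-2))/A = 3 - 10/A)
g = I*√259 (g = √(-259) = I*√259 ≈ 16.093*I)
(468 + g)*X(N) = (468 + I*√259)*(3 - 10/16) = (468 + I*√259)*(3 - 10*1/16) = (468 + I*√259)*(3 - 5/8) = (468 + I*√259)*(19/8) = 2223/2 + 19*I*√259/8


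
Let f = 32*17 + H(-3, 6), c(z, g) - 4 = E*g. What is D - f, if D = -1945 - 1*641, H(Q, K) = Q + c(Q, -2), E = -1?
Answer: -3133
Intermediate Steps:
c(z, g) = 4 - g
H(Q, K) = 6 + Q (H(Q, K) = Q + (4 - 1*(-2)) = Q + (4 + 2) = Q + 6 = 6 + Q)
D = -2586 (D = -1945 - 641 = -2586)
f = 547 (f = 32*17 + (6 - 3) = 544 + 3 = 547)
D - f = -2586 - 1*547 = -2586 - 547 = -3133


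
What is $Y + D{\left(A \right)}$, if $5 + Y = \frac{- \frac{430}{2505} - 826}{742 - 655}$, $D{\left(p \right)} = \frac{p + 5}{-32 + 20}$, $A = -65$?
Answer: $- \frac{413912}{43587} \approx -9.4962$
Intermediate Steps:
$D{\left(p \right)} = - \frac{5}{12} - \frac{p}{12}$ ($D{\left(p \right)} = \frac{5 + p}{-12} = \left(5 + p\right) \left(- \frac{1}{12}\right) = - \frac{5}{12} - \frac{p}{12}$)
$Y = - \frac{631847}{43587}$ ($Y = -5 + \frac{- \frac{430}{2505} - 826}{742 - 655} = -5 + \frac{\left(-430\right) \frac{1}{2505} - 826}{87} = -5 + \left(- \frac{86}{501} - 826\right) \frac{1}{87} = -5 - \frac{413912}{43587} = - \frac{631847}{43587} \approx -14.496$)
$Y + D{\left(A \right)} = - \frac{631847}{43587} - -5 = - \frac{631847}{43587} + \left(- \frac{5}{12} + \frac{65}{12}\right) = - \frac{631847}{43587} + 5 = - \frac{413912}{43587}$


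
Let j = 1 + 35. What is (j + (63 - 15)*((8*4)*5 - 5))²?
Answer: 55890576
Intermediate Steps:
j = 36
(j + (63 - 15)*((8*4)*5 - 5))² = (36 + (63 - 15)*((8*4)*5 - 5))² = (36 + 48*(32*5 - 5))² = (36 + 48*(160 - 5))² = (36 + 48*155)² = (36 + 7440)² = 7476² = 55890576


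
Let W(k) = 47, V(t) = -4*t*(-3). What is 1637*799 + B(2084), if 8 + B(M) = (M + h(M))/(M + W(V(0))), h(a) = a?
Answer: 2787256273/2131 ≈ 1.3080e+6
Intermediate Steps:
V(t) = 12*t
B(M) = -8 + 2*M/(47 + M) (B(M) = -8 + (M + M)/(M + 47) = -8 + (2*M)/(47 + M) = -8 + 2*M/(47 + M))
1637*799 + B(2084) = 1637*799 + 2*(-188 - 3*2084)/(47 + 2084) = 1307963 + 2*(-188 - 6252)/2131 = 1307963 + 2*(1/2131)*(-6440) = 1307963 - 12880/2131 = 2787256273/2131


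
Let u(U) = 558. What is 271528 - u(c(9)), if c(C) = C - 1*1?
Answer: 270970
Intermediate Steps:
c(C) = -1 + C (c(C) = C - 1 = -1 + C)
271528 - u(c(9)) = 271528 - 1*558 = 271528 - 558 = 270970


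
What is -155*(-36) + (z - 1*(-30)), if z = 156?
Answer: 5766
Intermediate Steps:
-155*(-36) + (z - 1*(-30)) = -155*(-36) + (156 - 1*(-30)) = 5580 + (156 + 30) = 5580 + 186 = 5766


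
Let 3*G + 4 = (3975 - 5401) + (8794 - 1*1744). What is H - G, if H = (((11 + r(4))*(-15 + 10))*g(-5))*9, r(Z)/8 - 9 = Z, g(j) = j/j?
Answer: -21145/3 ≈ -7048.3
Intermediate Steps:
g(j) = 1
r(Z) = 72 + 8*Z
G = 5620/3 (G = -4/3 + ((3975 - 5401) + (8794 - 1*1744))/3 = -4/3 + (-1426 + (8794 - 1744))/3 = -4/3 + (-1426 + 7050)/3 = -4/3 + (1/3)*5624 = -4/3 + 5624/3 = 5620/3 ≈ 1873.3)
H = -5175 (H = (((11 + (72 + 8*4))*(-15 + 10))*1)*9 = (((11 + (72 + 32))*(-5))*1)*9 = (((11 + 104)*(-5))*1)*9 = ((115*(-5))*1)*9 = -575*1*9 = -575*9 = -5175)
H - G = -5175 - 1*5620/3 = -5175 - 5620/3 = -21145/3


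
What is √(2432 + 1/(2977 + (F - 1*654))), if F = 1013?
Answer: √6766369602/1668 ≈ 49.315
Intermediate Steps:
√(2432 + 1/(2977 + (F - 1*654))) = √(2432 + 1/(2977 + (1013 - 1*654))) = √(2432 + 1/(2977 + (1013 - 654))) = √(2432 + 1/(2977 + 359)) = √(2432 + 1/3336) = √(8113153/3336) = √6766369602/1668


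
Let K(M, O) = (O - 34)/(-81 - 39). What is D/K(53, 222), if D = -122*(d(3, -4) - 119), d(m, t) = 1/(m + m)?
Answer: -434930/47 ≈ -9253.8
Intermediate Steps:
d(m, t) = 1/(2*m)
D = 43493/3 (D = -122*((1/2)/3 - 119) = -122*((1/2)*(1/3) - 119) = -122*(1/6 - 119) = -122*(-713/6) = 43493/3 ≈ 14498.)
K(M, O) = 17/60 - O/120 (K(M, O) = (-34 + O)/(-120) = (-34 + O)*(-1/120) = 17/60 - O/120)
D/K(53, 222) = 43493/(3*(17/60 - 1/120*222)) = 43493/(3*(17/60 - 37/20)) = 43493/(3*(-47/30)) = (43493/3)*(-30/47) = -434930/47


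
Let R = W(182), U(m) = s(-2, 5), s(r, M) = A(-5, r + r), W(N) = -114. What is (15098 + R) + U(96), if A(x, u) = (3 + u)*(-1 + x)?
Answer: 14990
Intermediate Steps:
A(x, u) = (-1 + x)*(3 + u)
s(r, M) = -18 - 12*r (s(r, M) = -3 - (r + r) + 3*(-5) + (r + r)*(-5) = -3 - 2*r - 15 + (2*r)*(-5) = -3 - 2*r - 15 - 10*r = -18 - 12*r)
U(m) = 6 (U(m) = -18 - 12*(-2) = -18 + 24 = 6)
R = -114
(15098 + R) + U(96) = (15098 - 114) + 6 = 14984 + 6 = 14990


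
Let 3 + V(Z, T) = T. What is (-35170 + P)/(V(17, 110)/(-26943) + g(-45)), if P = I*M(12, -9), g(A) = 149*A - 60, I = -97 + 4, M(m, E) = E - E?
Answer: 473792655/91134751 ≈ 5.1988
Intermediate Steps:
V(Z, T) = -3 + T
M(m, E) = 0
I = -93
g(A) = -60 + 149*A
P = 0 (P = -93*0 = 0)
(-35170 + P)/(V(17, 110)/(-26943) + g(-45)) = (-35170 + 0)/((-3 + 110)/(-26943) + (-60 + 149*(-45))) = -35170/(107*(-1/26943) + (-60 - 6705)) = -35170/(-107/26943 - 6765) = -35170/(-182269502/26943) = -35170*(-26943/182269502) = 473792655/91134751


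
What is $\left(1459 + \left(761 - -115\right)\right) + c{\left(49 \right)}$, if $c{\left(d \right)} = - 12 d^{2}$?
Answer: $-26477$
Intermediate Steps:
$\left(1459 + \left(761 - -115\right)\right) + c{\left(49 \right)} = \left(1459 + \left(761 - -115\right)\right) - 12 \cdot 49^{2} = \left(1459 + \left(761 + 115\right)\right) - 28812 = \left(1459 + 876\right) - 28812 = 2335 - 28812 = -26477$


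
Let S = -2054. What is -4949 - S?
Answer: -2895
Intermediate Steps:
-4949 - S = -4949 - 1*(-2054) = -4949 + 2054 = -2895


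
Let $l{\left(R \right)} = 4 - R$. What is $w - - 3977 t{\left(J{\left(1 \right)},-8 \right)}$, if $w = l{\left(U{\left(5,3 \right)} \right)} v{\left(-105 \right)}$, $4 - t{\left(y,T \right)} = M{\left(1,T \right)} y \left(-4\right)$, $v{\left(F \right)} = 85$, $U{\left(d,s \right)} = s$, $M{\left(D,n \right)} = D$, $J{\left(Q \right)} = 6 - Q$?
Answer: $95533$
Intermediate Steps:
$t{\left(y,T \right)} = 4 + 4 y$ ($t{\left(y,T \right)} = 4 - 1 y \left(-4\right) = 4 - y \left(-4\right) = 4 - - 4 y = 4 + 4 y$)
$w = 85$ ($w = \left(4 - 3\right) 85 = 1 \cdot 85 = 85$)
$w - - 3977 t{\left(J{\left(1 \right)},-8 \right)} = 85 - - 3977 \left(4 + 4 \left(6 - 1\right)\right) = 85 - - 3977 \left(4 + 4 \cdot 5\right) = 85 - - 3977 \left(4 + 20\right) = 85 - \left(-3977\right) 24 = 85 - -95448 = 85 + 95448 = 95533$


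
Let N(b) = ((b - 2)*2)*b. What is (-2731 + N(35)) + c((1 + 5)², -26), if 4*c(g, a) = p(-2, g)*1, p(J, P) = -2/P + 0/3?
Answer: -30313/72 ≈ -421.01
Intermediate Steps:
p(J, P) = -2/P (p(J, P) = -2/P + 0*(⅓) = -2/P + 0 = -2/P)
N(b) = b*(-4 + 2*b) (N(b) = ((-2 + b)*2)*b = (-4 + 2*b)*b = b*(-4 + 2*b))
c(g, a) = -1/(2*g) (c(g, a) = (-2/g*1)/4 = (-2/g)/4 = -1/(2*g))
(-2731 + N(35)) + c((1 + 5)², -26) = (-2731 + 2*35*(-2 + 35)) - 1/(2*(1 + 5)²) = (-2731 + 2*35*33) - 1/(2*(6²)) = (-2731 + 2310) - ½/36 = -421 - ½*1/36 = -421 - 1/72 = -30313/72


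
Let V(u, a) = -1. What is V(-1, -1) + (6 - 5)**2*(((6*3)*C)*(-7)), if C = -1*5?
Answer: 629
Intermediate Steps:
C = -5
V(-1, -1) + (6 - 5)**2*(((6*3)*C)*(-7)) = -1 + (6 - 5)**2*(((6*3)*(-5))*(-7)) = -1 + 1**2*((18*(-5))*(-7)) = -1 + 1*(-90*(-7)) = -1 + 1*630 = -1 + 630 = 629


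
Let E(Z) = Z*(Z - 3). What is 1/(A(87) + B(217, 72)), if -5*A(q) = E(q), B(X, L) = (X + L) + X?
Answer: -5/4778 ≈ -0.0010465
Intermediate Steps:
B(X, L) = L + 2*X (B(X, L) = (L + X) + X = L + 2*X)
E(Z) = Z*(-3 + Z)
A(q) = -q*(-3 + q)/5
1/(A(87) + B(217, 72)) = 1/((⅕)*87*(3 - 1*87) + (72 + 2*217)) = 1/((⅕)*87*(3 - 87) + (72 + 434)) = 1/((⅕)*87*(-84) + 506) = 1/(-7308/5 + 506) = 1/(-4778/5) = -5/4778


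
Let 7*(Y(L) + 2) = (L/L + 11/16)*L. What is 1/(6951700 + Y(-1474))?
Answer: 56/389275189 ≈ 1.4386e-7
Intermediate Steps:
Y(L) = -2 + 27*L/112 (Y(L) = -2 + ((L/L + 11/16)*L)/7 = -2 + ((1 + 11*(1/16))*L)/7 = -2 + ((1 + 11/16)*L)/7 = -2 + (27*L/16)/7 = -2 + 27*L/112)
1/(6951700 + Y(-1474)) = 1/(6951700 + (-2 + (27/112)*(-1474))) = 1/(6951700 + (-2 - 19899/56)) = 1/(6951700 - 20011/56) = 1/(389275189/56) = 56/389275189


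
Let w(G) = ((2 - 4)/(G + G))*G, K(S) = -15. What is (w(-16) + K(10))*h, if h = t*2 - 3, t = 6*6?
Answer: -1104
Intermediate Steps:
t = 36
w(G) = -1 (w(G) = (-2*1/(2*G))*G = (-1/G)*G = -1)
h = 69 (h = 36*2 - 3 = 72 - 3 = 69)
(w(-16) + K(10))*h = (-1 - 15)*69 = -16*69 = -1104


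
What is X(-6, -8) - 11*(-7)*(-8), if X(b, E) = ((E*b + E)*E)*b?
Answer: 1304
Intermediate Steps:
X(b, E) = E*b*(E + E*b) (X(b, E) = ((E + E*b)*E)*b = (E*(E + E*b))*b = E*b*(E + E*b))
X(-6, -8) - 11*(-7)*(-8) = -6*(-8)²*(1 - 6) - 11*(-7)*(-8) = -6*64*(-5) + 77*(-8) = 1920 - 616 = 1304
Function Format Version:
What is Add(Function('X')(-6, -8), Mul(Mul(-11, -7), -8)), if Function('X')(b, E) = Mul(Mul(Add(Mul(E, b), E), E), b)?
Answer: 1304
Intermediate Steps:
Function('X')(b, E) = Mul(E, b, Add(E, Mul(E, b))) (Function('X')(b, E) = Mul(Mul(Add(E, Mul(E, b)), E), b) = Mul(Mul(E, Add(E, Mul(E, b))), b) = Mul(E, b, Add(E, Mul(E, b))))
Add(Function('X')(-6, -8), Mul(Mul(-11, -7), -8)) = Add(Mul(-6, Pow(-8, 2), Add(1, -6)), Mul(Mul(-11, -7), -8)) = Add(Mul(-6, 64, -5), Mul(77, -8)) = Add(1920, -616) = 1304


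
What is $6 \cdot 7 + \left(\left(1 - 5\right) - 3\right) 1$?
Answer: $35$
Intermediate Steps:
$6 \cdot 7 + \left(\left(1 - 5\right) - 3\right) 1 = 42 + \left(\left(1 - 5\right) - 3\right) 1 = 42 + \left(-4 - 3\right) 1 = 42 - 7 = 35$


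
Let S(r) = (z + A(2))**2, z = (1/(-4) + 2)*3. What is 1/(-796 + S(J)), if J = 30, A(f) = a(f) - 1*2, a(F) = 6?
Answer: -16/11367 ≈ -0.0014076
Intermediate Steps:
A(f) = 4 (A(f) = 6 - 1*2 = 6 - 2 = 4)
z = 21/4 (z = (-1/4 + 2)*3 = (7/4)*3 = 21/4 ≈ 5.2500)
S(r) = 1369/16 (S(r) = (21/4 + 4)**2 = (37/4)**2 = 1369/16)
1/(-796 + S(J)) = 1/(-796 + 1369/16) = 1/(-11367/16) = -16/11367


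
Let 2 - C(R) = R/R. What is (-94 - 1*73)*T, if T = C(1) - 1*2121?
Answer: 354040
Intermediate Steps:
C(R) = 1 (C(R) = 2 - R/R = 2 - 1*1 = 2 - 1 = 1)
T = -2120 (T = 1 - 1*2121 = 1 - 2121 = -2120)
(-94 - 1*73)*T = (-94 - 1*73)*(-2120) = (-94 - 73)*(-2120) = -167*(-2120) = 354040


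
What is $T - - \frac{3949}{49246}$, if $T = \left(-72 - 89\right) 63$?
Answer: $- \frac{499498229}{49246} \approx -10143.0$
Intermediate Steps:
$T = -10143$ ($T = \left(-161\right) 63 = -10143$)
$T - - \frac{3949}{49246} = -10143 - - \frac{3949}{49246} = -10143 + \frac{3949}{49246} = - \frac{499498229}{49246}$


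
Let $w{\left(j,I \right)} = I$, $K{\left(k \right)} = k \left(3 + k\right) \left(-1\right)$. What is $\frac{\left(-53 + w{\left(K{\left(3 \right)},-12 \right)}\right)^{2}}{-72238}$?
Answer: $- \frac{4225}{72238} \approx -0.058487$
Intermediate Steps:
$K{\left(k \right)} = k \left(-3 - k\right)$
$\frac{\left(-53 + w{\left(K{\left(3 \right)},-12 \right)}\right)^{2}}{-72238} = \frac{\left(-53 - 12\right)^{2}}{-72238} = \left(-65\right)^{2} \left(- \frac{1}{72238}\right) = 4225 \left(- \frac{1}{72238}\right) = - \frac{4225}{72238}$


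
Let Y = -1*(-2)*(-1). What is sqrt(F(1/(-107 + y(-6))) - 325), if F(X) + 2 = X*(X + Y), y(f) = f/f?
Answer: I*sqrt(3673959)/106 ≈ 18.083*I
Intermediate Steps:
y(f) = 1
Y = -2 (Y = 2*(-1) = -2)
F(X) = -2 + X*(-2 + X) (F(X) = -2 + X*(X - 2) = -2 + X*(-2 + X))
sqrt(F(1/(-107 + y(-6))) - 325) = sqrt((-2 + (1/(-107 + 1))**2 - 2/(-107 + 1)) - 325) = sqrt((-2 + (1/(-106))**2 - 2/(-106)) - 325) = sqrt((-2 + (-1/106)**2 - 2*(-1/106)) - 325) = sqrt((-2 + 1/11236 + 1/53) - 325) = sqrt(-22259/11236 - 325) = sqrt(-3673959/11236) = I*sqrt(3673959)/106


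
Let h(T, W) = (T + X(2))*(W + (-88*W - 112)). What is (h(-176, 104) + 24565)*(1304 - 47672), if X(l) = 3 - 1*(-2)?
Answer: -73768010400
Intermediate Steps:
X(l) = 5 (X(l) = 3 + 2 = 5)
h(T, W) = (-112 - 87*W)*(5 + T) (h(T, W) = (T + 5)*(W + (-88*W - 112)) = (5 + T)*(W + (-112 - 88*W)) = (5 + T)*(-112 - 87*W) = (-112 - 87*W)*(5 + T))
(h(-176, 104) + 24565)*(1304 - 47672) = ((-560 - 435*104 - 112*(-176) - 87*(-176)*104) + 24565)*(1304 - 47672) = ((-560 - 45240 + 19712 + 1592448) + 24565)*(-46368) = (1566360 + 24565)*(-46368) = 1590925*(-46368) = -73768010400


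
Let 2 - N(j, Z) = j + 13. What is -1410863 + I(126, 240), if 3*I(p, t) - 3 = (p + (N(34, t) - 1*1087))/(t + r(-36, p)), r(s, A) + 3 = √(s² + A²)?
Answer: -55019464888/38997 + 2012*√53/12999 ≈ -1.4109e+6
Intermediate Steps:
N(j, Z) = -11 - j (N(j, Z) = 2 - (j + 13) = 2 - (13 + j) = 2 + (-13 - j) = -11 - j)
r(s, A) = -3 + √(A² + s²) (r(s, A) = -3 + √(s² + A²) = -3 + √(A² + s²))
I(p, t) = 1 + (-1132 + p)/(3*(-3 + t + √(1296 + p²))) (I(p, t) = 1 + ((p + ((-11 - 1*34) - 1*1087))/(t + (-3 + √(p² + (-36)²))))/3 = 1 + ((p + ((-11 - 34) - 1087))/(t + (-3 + √(p² + 1296))))/3 = 1 + ((p + (-45 - 1087))/(t + (-3 + √(1296 + p²))))/3 = 1 + ((p - 1132)/(-3 + t + √(1296 + p²)))/3 = 1 + ((-1132 + p)/(-3 + t + √(1296 + p²)))/3 = 1 + (-1132 + p)/(3*(-3 + t + √(1296 + p²))))
-1410863 + I(126, 240) = -1410863 + (-1141/3 + 240 + √(1296 + 126²) + (⅓)*126)/(-3 + 240 + √(1296 + 126²)) = -1410863 + (-1141/3 + 240 + √(1296 + 15876) + 42)/(-3 + 240 + √(1296 + 15876)) = -1410863 + (-1141/3 + 240 + √17172 + 42)/(-3 + 240 + √17172) = -1410863 + (-1141/3 + 240 + 18*√53 + 42)/(-3 + 240 + 18*√53) = -1410863 + (-295/3 + 18*√53)/(237 + 18*√53)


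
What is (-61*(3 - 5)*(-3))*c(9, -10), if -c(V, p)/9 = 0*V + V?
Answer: 29646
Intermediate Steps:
c(V, p) = -9*V (c(V, p) = -9*(0*V + V) = -9*(0 + V) = -9*V)
(-61*(3 - 5)*(-3))*c(9, -10) = (-61*(3 - 5)*(-3))*(-9*9) = -(-122)*(-3)*(-81) = -61*6*(-81) = -366*(-81) = 29646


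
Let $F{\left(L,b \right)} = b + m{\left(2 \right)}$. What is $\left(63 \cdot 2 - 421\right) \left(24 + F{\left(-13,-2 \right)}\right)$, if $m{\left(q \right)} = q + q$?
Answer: $-7670$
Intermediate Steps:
$m{\left(q \right)} = 2 q$
$F{\left(L,b \right)} = 4 + b$ ($F{\left(L,b \right)} = b + 2 \cdot 2 = b + 4 = 4 + b$)
$\left(63 \cdot 2 - 421\right) \left(24 + F{\left(-13,-2 \right)}\right) = \left(63 \cdot 2 - 421\right) \left(24 + \left(4 - 2\right)\right) = \left(126 - 421\right) \left(24 + 2\right) = \left(-295\right) 26 = -7670$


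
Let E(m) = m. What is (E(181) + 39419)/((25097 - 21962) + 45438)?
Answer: 4400/5397 ≈ 0.81527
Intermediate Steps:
(E(181) + 39419)/((25097 - 21962) + 45438) = (181 + 39419)/((25097 - 21962) + 45438) = 39600/(3135 + 45438) = 39600/48573 = 39600*(1/48573) = 4400/5397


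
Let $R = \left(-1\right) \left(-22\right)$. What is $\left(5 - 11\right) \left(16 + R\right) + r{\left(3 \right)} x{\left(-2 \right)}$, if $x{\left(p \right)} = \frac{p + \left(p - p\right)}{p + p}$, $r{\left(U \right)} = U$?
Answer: $- \frac{453}{2} \approx -226.5$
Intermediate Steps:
$x{\left(p \right)} = \frac{1}{2}$ ($x{\left(p \right)} = \frac{p + 0}{2 p} = p \frac{1}{2 p} = \frac{1}{2}$)
$R = 22$
$\left(5 - 11\right) \left(16 + R\right) + r{\left(3 \right)} x{\left(-2 \right)} = \left(5 - 11\right) \left(16 + 22\right) + 3 \cdot \frac{1}{2} = \left(-6\right) 38 + \frac{3}{2} = -228 + \frac{3}{2} = - \frac{453}{2}$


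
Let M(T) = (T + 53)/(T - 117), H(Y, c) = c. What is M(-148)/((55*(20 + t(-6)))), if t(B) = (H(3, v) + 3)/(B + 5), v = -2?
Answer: 1/2915 ≈ 0.00034305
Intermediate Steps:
t(B) = 1/(5 + B) (t(B) = (-2 + 3)/(B + 5) = 1/(5 + B))
M(T) = (53 + T)/(-117 + T)
M(-148)/((55*(20 + t(-6)))) = ((53 - 148)/(-117 - 148))/((55*(20 + 1/(5 - 6)))) = (-95/(-265))/((55*(20 + 1/(-1)))) = (-1/265*(-95))/((55*(20 - 1))) = 19/(53*((55*19))) = (19/53)/1045 = (19/53)*(1/1045) = 1/2915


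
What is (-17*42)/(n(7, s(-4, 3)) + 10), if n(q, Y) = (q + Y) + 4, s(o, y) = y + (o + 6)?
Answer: -357/13 ≈ -27.462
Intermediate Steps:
s(o, y) = 6 + o + y (s(o, y) = y + (6 + o) = 6 + o + y)
n(q, Y) = 4 + Y + q (n(q, Y) = (Y + q) + 4 = 4 + Y + q)
(-17*42)/(n(7, s(-4, 3)) + 10) = (-17*42)/((4 + (6 - 4 + 3) + 7) + 10) = -714/((4 + 5 + 7) + 10) = -714/(16 + 10) = -714/26 = -714*1/26 = -357/13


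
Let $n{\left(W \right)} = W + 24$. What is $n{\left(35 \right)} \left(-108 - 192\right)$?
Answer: $-17700$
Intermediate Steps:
$n{\left(W \right)} = 24 + W$
$n{\left(35 \right)} \left(-108 - 192\right) = \left(24 + 35\right) \left(-108 - 192\right) = 59 \left(-300\right) = -17700$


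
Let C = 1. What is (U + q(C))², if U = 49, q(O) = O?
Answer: 2500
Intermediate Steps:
(U + q(C))² = (49 + 1)² = 50² = 2500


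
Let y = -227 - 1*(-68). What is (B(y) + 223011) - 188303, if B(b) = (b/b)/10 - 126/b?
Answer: 18395713/530 ≈ 34709.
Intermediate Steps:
y = -159 (y = -227 + 68 = -159)
B(b) = ⅒ - 126/b (B(b) = 1*(⅒) - 126/b = ⅒ - 126/b)
(B(y) + 223011) - 188303 = ((⅒)*(-1260 - 159)/(-159) + 223011) - 188303 = ((⅒)*(-1/159)*(-1419) + 223011) - 188303 = (473/530 + 223011) - 188303 = 118196303/530 - 188303 = 18395713/530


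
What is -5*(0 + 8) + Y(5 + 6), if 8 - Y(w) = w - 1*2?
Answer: -41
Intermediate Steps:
Y(w) = 10 - w (Y(w) = 8 - (w - 1*2) = 8 - (w - 2) = 8 - (-2 + w) = 8 + (2 - w) = 10 - w)
-5*(0 + 8) + Y(5 + 6) = -5*(0 + 8) + (10 - (5 + 6)) = -5*8 + (10 - 1*11) = -40 + (10 - 11) = -40 - 1 = -41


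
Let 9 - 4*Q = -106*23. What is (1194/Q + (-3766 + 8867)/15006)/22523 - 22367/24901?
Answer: -18496250034897259/20594058239779086 ≈ -0.89814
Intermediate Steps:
Q = 2447/4 (Q = 9/4 - (-53)*23/2 = 9/4 - ¼*(-2438) = 9/4 + 1219/2 = 2447/4 ≈ 611.75)
(1194/Q + (-3766 + 8867)/15006)/22523 - 22367/24901 = (1194/(2447/4) + (-3766 + 8867)/15006)/22523 - 22367/24901 = (1194*(4/2447) + 5101*(1/15006))*(1/22523) - 22367*1/24901 = (4776/2447 + 5101/15006)*(1/22523) - 22367/24901 = (84150803/36719682)*(1/22523) - 22367/24901 = 84150803/827037397686 - 22367/24901 = -18496250034897259/20594058239779086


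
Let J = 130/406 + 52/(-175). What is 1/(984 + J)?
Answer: 5075/4993917 ≈ 0.0010162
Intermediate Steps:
J = 117/5075 (J = 130*(1/406) + 52*(-1/175) = 65/203 - 52/175 = 117/5075 ≈ 0.023054)
1/(984 + J) = 1/(984 + 117/5075) = 1/(4993917/5075) = 5075/4993917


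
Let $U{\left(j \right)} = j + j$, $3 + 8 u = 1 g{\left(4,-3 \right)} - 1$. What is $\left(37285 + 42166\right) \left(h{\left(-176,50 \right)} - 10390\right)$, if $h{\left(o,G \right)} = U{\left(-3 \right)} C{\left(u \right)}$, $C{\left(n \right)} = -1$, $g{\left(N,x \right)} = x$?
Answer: $-825019184$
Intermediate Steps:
$u = - \frac{7}{8}$ ($u = - \frac{3}{8} + \frac{1 \left(-3\right) - 1}{8} = - \frac{3}{8} + \frac{-3 - 1}{8} = - \frac{3}{8} + \frac{1}{8} \left(-4\right) = - \frac{3}{8} - \frac{1}{2} = - \frac{7}{8} \approx -0.875$)
$U{\left(j \right)} = 2 j$
$h{\left(o,G \right)} = 6$ ($h{\left(o,G \right)} = 2 \left(-3\right) \left(-1\right) = \left(-6\right) \left(-1\right) = 6$)
$\left(37285 + 42166\right) \left(h{\left(-176,50 \right)} - 10390\right) = \left(37285 + 42166\right) \left(6 - 10390\right) = 79451 \left(-10384\right) = -825019184$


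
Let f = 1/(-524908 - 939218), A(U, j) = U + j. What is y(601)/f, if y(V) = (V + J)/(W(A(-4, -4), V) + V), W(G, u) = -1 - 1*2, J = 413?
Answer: -57100914/23 ≈ -2.4826e+6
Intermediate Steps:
W(G, u) = -3 (W(G, u) = -1 - 2 = -3)
y(V) = (413 + V)/(-3 + V) (y(V) = (V + 413)/(-3 + V) = (413 + V)/(-3 + V))
f = -1/1464126 (f = 1/(-1464126) = -1/1464126 ≈ -6.8300e-7)
y(601)/f = ((413 + 601)/(-3 + 601))/(-1/1464126) = (1014/598)*(-1464126) = ((1/598)*1014)*(-1464126) = (39/23)*(-1464126) = -57100914/23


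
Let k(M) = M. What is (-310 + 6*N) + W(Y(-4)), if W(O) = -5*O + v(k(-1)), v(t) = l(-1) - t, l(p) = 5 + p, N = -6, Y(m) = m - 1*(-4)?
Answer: -341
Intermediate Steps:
Y(m) = 4 + m (Y(m) = m + 4 = 4 + m)
v(t) = 4 - t (v(t) = (5 - 1) - t = 4 - t)
W(O) = 5 - 5*O (W(O) = -5*O + (4 - 1*(-1)) = -5*O + (4 + 1) = -5*O + 5 = 5 - 5*O)
(-310 + 6*N) + W(Y(-4)) = (-310 + 6*(-6)) + (5 - 5*(4 - 4)) = (-310 - 36) + (5 - 5*0) = -346 + (5 + 0) = -346 + 5 = -341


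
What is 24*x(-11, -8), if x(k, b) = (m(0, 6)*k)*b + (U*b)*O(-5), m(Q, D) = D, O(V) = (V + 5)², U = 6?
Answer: 12672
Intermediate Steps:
O(V) = (5 + V)²
x(k, b) = 6*b*k (x(k, b) = (6*k)*b + (6*b)*(5 - 5)² = 6*b*k + (6*b)*0² = 6*b*k + (6*b)*0 = 6*b*k + 0 = 6*b*k)
24*x(-11, -8) = 24*(6*(-8)*(-11)) = 24*528 = 12672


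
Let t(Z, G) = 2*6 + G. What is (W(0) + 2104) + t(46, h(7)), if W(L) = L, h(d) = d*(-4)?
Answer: 2088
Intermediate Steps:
h(d) = -4*d
t(Z, G) = 12 + G
(W(0) + 2104) + t(46, h(7)) = (0 + 2104) + (12 - 4*7) = 2104 + (12 - 28) = 2104 - 16 = 2088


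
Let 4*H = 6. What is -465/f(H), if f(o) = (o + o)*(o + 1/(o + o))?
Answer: -930/11 ≈ -84.545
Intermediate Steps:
H = 3/2 (H = (¼)*6 = 3/2 ≈ 1.5000)
f(o) = 2*o*(o + 1/(2*o)) (f(o) = (2*o)*(o + 1/(2*o)) = 2*o*(o + 1/(2*o)))
-465/f(H) = -465/(1 + 2*(3/2)²) = -465/(1 + 2*(9/4)) = -465/(1 + 9/2) = -465/11/2 = -465*2/11 = -930/11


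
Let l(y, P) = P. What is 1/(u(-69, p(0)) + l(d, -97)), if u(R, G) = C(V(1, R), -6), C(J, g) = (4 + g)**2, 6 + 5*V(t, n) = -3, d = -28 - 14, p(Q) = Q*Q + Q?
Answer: -1/93 ≈ -0.010753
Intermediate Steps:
p(Q) = Q + Q**2 (p(Q) = Q**2 + Q = Q + Q**2)
d = -42
V(t, n) = -9/5 (V(t, n) = -6/5 + (1/5)*(-3) = -6/5 - 3/5 = -9/5)
u(R, G) = 4 (u(R, G) = (4 - 6)**2 = (-2)**2 = 4)
1/(u(-69, p(0)) + l(d, -97)) = 1/(4 - 97) = 1/(-93) = -1/93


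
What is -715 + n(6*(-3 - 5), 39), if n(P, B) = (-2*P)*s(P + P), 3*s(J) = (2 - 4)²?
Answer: -587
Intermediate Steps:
s(J) = 4/3 (s(J) = (2 - 4)²/3 = (⅓)*(-2)² = (⅓)*4 = 4/3)
n(P, B) = -8*P/3 (n(P, B) = -2*P*(4/3) = -8*P/3)
-715 + n(6*(-3 - 5), 39) = -715 - 16*(-3 - 5) = -715 - 16*(-8) = -715 - 8/3*(-48) = -715 + 128 = -587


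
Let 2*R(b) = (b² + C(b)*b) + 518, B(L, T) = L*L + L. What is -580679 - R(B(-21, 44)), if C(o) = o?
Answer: -757338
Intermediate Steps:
B(L, T) = L + L² (B(L, T) = L² + L = L + L²)
R(b) = 259 + b² (R(b) = ((b² + b*b) + 518)/2 = ((b² + b²) + 518)/2 = (2*b² + 518)/2 = (518 + 2*b²)/2 = 259 + b²)
-580679 - R(B(-21, 44)) = -580679 - (259 + (-21*(1 - 21))²) = -580679 - (259 + (-21*(-20))²) = -580679 - (259 + 420²) = -580679 - (259 + 176400) = -580679 - 1*176659 = -580679 - 176659 = -757338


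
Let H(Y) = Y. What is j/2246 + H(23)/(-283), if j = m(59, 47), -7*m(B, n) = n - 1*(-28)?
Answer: -382831/4449326 ≈ -0.086042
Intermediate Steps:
m(B, n) = -4 - n/7 (m(B, n) = -(n - 1*(-28))/7 = -(n + 28)/7 = -(28 + n)/7 = -4 - n/7)
j = -75/7 (j = -4 - ⅐*47 = -4 - 47/7 = -75/7 ≈ -10.714)
j/2246 + H(23)/(-283) = -75/7/2246 + 23/(-283) = -75/7*1/2246 + 23*(-1/283) = -75/15722 - 23/283 = -382831/4449326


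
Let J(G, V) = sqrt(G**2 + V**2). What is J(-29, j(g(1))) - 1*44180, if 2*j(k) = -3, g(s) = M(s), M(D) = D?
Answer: -44180 + sqrt(3373)/2 ≈ -44151.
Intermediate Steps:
g(s) = s
j(k) = -3/2 (j(k) = (1/2)*(-3) = -3/2)
J(-29, j(g(1))) - 1*44180 = sqrt((-29)**2 + (-3/2)**2) - 1*44180 = sqrt(841 + 9/4) - 44180 = sqrt(3373/4) - 44180 = sqrt(3373)/2 - 44180 = -44180 + sqrt(3373)/2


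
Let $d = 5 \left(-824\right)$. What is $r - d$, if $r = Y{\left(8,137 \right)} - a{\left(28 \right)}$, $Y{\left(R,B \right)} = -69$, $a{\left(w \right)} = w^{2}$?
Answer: $3267$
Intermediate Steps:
$r = -853$ ($r = -69 - 28^{2} = -69 - 784 = -853$)
$d = -4120$
$r - d = -853 - -4120 = -853 + 4120 = 3267$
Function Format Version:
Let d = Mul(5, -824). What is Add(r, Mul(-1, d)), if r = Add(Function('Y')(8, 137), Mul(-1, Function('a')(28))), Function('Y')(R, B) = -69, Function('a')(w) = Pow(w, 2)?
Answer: 3267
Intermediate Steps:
r = -853 (r = Add(-69, Mul(-1, Pow(28, 2))) = Add(-69, Mul(-1, 784)) = Add(-69, -784) = -853)
d = -4120
Add(r, Mul(-1, d)) = Add(-853, Mul(-1, -4120)) = Add(-853, 4120) = 3267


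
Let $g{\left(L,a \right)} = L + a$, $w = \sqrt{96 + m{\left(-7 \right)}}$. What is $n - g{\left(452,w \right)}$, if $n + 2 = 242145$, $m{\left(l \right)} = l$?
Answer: $241691 - \sqrt{89} \approx 2.4168 \cdot 10^{5}$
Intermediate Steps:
$w = \sqrt{89}$ ($w = \sqrt{96 - 7} = \sqrt{89} \approx 9.434$)
$n = 242143$ ($n = -2 + 242145 = 242143$)
$n - g{\left(452,w \right)} = 242143 - \left(452 + \sqrt{89}\right) = 241691 - \sqrt{89}$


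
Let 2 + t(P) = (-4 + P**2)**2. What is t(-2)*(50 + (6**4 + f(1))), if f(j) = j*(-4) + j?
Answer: -2686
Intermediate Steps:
f(j) = -3*j (f(j) = -4*j + j = -3*j)
t(P) = -2 + (-4 + P**2)**2
t(-2)*(50 + (6**4 + f(1))) = (-2 + (-4 + (-2)**2)**2)*(50 + (6**4 - 3*1)) = (-2 + (-4 + 4)**2)*(50 + (1296 - 3)) = (-2 + 0**2)*(50 + 1293) = (-2 + 0)*1343 = -2*1343 = -2686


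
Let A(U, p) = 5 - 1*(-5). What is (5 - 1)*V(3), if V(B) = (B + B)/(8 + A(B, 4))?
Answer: 4/3 ≈ 1.3333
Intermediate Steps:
A(U, p) = 10 (A(U, p) = 5 + 5 = 10)
V(B) = B/9 (V(B) = (B + B)/(8 + 10) = (2*B)/18 = (2*B)*(1/18) = B/9)
(5 - 1)*V(3) = (5 - 1)*((⅑)*3) = 4*(⅓) = 4/3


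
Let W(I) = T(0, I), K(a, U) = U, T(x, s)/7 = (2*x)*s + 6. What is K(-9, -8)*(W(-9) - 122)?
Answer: 640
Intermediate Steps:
T(x, s) = 42 + 14*s*x (T(x, s) = 7*((2*x)*s + 6) = 7*(2*s*x + 6) = 7*(6 + 2*s*x) = 42 + 14*s*x)
W(I) = 42 (W(I) = 42 + 14*I*0 = 42 + 0 = 42)
K(-9, -8)*(W(-9) - 122) = -8*(42 - 122) = -8*(-80) = 640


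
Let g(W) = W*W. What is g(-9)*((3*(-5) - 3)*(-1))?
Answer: 1458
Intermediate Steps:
g(W) = W²
g(-9)*((3*(-5) - 3)*(-1)) = (-9)²*((3*(-5) - 3)*(-1)) = 81*((-15 - 3)*(-1)) = 81*(-18*(-1)) = 81*18 = 1458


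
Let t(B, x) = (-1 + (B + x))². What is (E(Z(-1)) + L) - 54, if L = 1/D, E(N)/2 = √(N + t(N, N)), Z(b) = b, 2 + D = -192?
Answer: -10477/194 + 4*√2 ≈ -48.348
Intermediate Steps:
D = -194 (D = -2 - 192 = -194)
t(B, x) = (-1 + B + x)²
E(N) = 2*√(N + (-1 + 2*N)²) (E(N) = 2*√(N + (-1 + N + N)²) = 2*√(N + (-1 + 2*N)²))
L = -1/194 (L = 1/(-194) = -1/194 ≈ -0.0051546)
(E(Z(-1)) + L) - 54 = (2*√(-1 + (-1 + 2*(-1))²) - 1/194) - 54 = (2*√(-1 + (-1 - 2)²) - 1/194) - 54 = (2*√(-1 + (-3)²) - 1/194) - 54 = (2*√(-1 + 9) - 1/194) - 54 = (2*√8 - 1/194) - 54 = (2*(2*√2) - 1/194) - 54 = (4*√2 - 1/194) - 54 = (-1/194 + 4*√2) - 54 = -10477/194 + 4*√2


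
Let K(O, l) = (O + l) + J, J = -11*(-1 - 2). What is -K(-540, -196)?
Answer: 703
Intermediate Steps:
J = 33 (J = -11*(-3) = 33)
K(O, l) = 33 + O + l (K(O, l) = (O + l) + 33 = 33 + O + l)
-K(-540, -196) = -(33 - 540 - 196) = -1*(-703) = 703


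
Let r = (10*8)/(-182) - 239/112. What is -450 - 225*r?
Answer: 187875/1456 ≈ 129.03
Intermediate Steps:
r = -3747/1456 (r = 80*(-1/182) - 239*1/112 = -40/91 - 239/112 = -3747/1456 ≈ -2.5735)
-450 - 225*r = -450 - 225*(-3747/1456) = -450 + 843075/1456 = 187875/1456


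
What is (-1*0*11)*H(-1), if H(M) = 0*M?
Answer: 0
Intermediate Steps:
H(M) = 0
(-1*0*11)*H(-1) = (-1*0*11)*0 = (0*11)*0 = 0*0 = 0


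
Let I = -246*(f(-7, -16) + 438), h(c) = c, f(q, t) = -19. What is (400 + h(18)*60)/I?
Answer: -740/51537 ≈ -0.014359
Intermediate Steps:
I = -103074 (I = -246*(-19 + 438) = -246*419 = -103074)
(400 + h(18)*60)/I = (400 + 18*60)/(-103074) = (400 + 1080)*(-1/103074) = 1480*(-1/103074) = -740/51537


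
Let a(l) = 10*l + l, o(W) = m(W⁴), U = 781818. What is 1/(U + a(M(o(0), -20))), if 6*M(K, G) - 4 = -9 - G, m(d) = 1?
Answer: 2/1563691 ≈ 1.2790e-6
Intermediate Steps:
o(W) = 1
M(K, G) = -⅚ - G/6 (M(K, G) = ⅔ + (-9 - G)/6 = ⅔ + (-3/2 - G/6) = -⅚ - G/6)
a(l) = 11*l
1/(U + a(M(o(0), -20))) = 1/(781818 + 11*(-⅚ - ⅙*(-20))) = 1/(781818 + 11*(-⅚ + 10/3)) = 1/(781818 + 11*(5/2)) = 1/(781818 + 55/2) = 1/(1563691/2) = 2/1563691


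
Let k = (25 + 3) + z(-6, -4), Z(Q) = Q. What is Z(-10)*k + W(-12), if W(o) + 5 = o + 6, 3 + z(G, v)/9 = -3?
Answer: 249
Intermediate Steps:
z(G, v) = -54 (z(G, v) = -27 + 9*(-3) = -27 - 27 = -54)
W(o) = 1 + o (W(o) = -5 + (o + 6) = -5 + (6 + o) = 1 + o)
k = -26 (k = (25 + 3) - 54 = 28 - 54 = -26)
Z(-10)*k + W(-12) = -10*(-26) + (1 - 12) = 260 - 11 = 249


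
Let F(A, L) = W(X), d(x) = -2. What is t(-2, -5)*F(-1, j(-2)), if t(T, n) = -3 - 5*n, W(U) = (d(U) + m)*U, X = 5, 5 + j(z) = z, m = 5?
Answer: 330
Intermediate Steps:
j(z) = -5 + z
W(U) = 3*U (W(U) = (-2 + 5)*U = 3*U)
F(A, L) = 15 (F(A, L) = 3*5 = 15)
t(-2, -5)*F(-1, j(-2)) = (-3 - 5*(-5))*15 = (-3 + 25)*15 = 22*15 = 330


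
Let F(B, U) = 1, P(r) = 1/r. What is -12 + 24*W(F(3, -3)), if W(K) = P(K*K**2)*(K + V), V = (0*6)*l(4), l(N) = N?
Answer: 12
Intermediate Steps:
P(r) = 1/r
V = 0 (V = (0*6)*4 = 0*4 = 0)
W(K) = K**(-2) (W(K) = (K + 0)/((K*K**2)) = K/(K**3) = K/K**3 = K**(-2))
-12 + 24*W(F(3, -3)) = -12 + 24/1**2 = -12 + 24*1 = -12 + 24 = 12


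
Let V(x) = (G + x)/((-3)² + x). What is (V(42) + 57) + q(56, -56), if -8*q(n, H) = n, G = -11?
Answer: 2581/51 ≈ 50.608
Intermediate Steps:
q(n, H) = -n/8
V(x) = (-11 + x)/(9 + x) (V(x) = (-11 + x)/((-3)² + x) = (-11 + x)/(9 + x))
(V(42) + 57) + q(56, -56) = ((-11 + 42)/(9 + 42) + 57) - ⅛*56 = (31/51 + 57) - 7 = 2938/51 - 7 = 2581/51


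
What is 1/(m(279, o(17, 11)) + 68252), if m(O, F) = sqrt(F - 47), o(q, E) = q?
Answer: 34126/2329167767 - I*sqrt(30)/4658335534 ≈ 1.4652e-5 - 1.1758e-9*I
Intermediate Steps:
m(O, F) = sqrt(-47 + F)
1/(m(279, o(17, 11)) + 68252) = 1/(sqrt(-47 + 17) + 68252) = 1/(sqrt(-30) + 68252) = 1/(I*sqrt(30) + 68252) = 1/(68252 + I*sqrt(30))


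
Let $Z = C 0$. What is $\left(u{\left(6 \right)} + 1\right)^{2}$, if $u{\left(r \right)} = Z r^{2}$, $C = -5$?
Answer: $1$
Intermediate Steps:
$Z = 0$ ($Z = \left(-5\right) 0 = 0$)
$u{\left(r \right)} = 0$ ($u{\left(r \right)} = 0 r^{2} = 0$)
$\left(u{\left(6 \right)} + 1\right)^{2} = \left(0 + 1\right)^{2} = 1^{2} = 1$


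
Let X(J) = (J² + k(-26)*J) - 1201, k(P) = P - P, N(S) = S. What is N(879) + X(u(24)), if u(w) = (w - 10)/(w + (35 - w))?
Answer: -8046/25 ≈ -321.84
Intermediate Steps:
k(P) = 0
u(w) = -2/7 + w/35 (u(w) = (-10 + w)/35 = (-10 + w)*(1/35) = -2/7 + w/35)
X(J) = -1201 + J² (X(J) = (J² + 0*J) - 1201 = (J² + 0) - 1201 = J² - 1201 = -1201 + J²)
N(879) + X(u(24)) = 879 + (-1201 + (-2/7 + (1/35)*24)²) = 879 + (-1201 + (-2/7 + 24/35)²) = 879 + (-1201 + (⅖)²) = 879 + (-1201 + 4/25) = 879 - 30021/25 = -8046/25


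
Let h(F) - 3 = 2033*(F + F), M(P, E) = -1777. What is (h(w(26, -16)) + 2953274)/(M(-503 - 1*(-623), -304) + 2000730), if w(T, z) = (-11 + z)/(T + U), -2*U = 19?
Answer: 32412859/21988483 ≈ 1.4741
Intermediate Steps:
U = -19/2 (U = -1/2*19 = -19/2 ≈ -9.5000)
w(T, z) = (-11 + z)/(-19/2 + T) (w(T, z) = (-11 + z)/(T - 19/2) = (-11 + z)/(-19/2 + T))
h(F) = 3 + 4066*F (h(F) = 3 + 2033*(F + F) = 3 + 2033*(2*F) = 3 + 4066*F)
(h(w(26, -16)) + 2953274)/(M(-503 - 1*(-623), -304) + 2000730) = ((3 + 4066*(2*(-11 - 16)/(-19 + 2*26))) + 2953274)/(-1777 + 2000730) = ((3 + 4066*(2*(-27)/(-19 + 52))) + 2953274)/1998953 = ((3 + 4066*(2*(-27)/33)) + 2953274)*(1/1998953) = ((3 + 4066*(2*(1/33)*(-27))) + 2953274)*(1/1998953) = ((3 + 4066*(-18/11)) + 2953274)*(1/1998953) = ((3 - 73188/11) + 2953274)*(1/1998953) = (-73155/11 + 2953274)*(1/1998953) = (32412859/11)*(1/1998953) = 32412859/21988483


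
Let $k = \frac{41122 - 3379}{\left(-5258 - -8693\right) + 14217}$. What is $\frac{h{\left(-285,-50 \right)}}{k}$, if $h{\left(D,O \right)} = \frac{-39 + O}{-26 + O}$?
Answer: $\frac{130919}{239039} \approx 0.54769$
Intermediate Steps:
$h{\left(D,O \right)} = \frac{-39 + O}{-26 + O}$
$k = \frac{12581}{5884}$ ($k = \frac{37743}{\left(-5258 + 8693\right) + 14217} = \frac{37743}{3435 + 14217} = \frac{37743}{17652} = 37743 \cdot \frac{1}{17652} = \frac{12581}{5884} \approx 2.1382$)
$\frac{h{\left(-285,-50 \right)}}{k} = \frac{\frac{1}{-26 - 50} \left(-39 - 50\right)}{\frac{12581}{5884}} = \frac{1}{-76} \left(-89\right) \frac{5884}{12581} = \left(- \frac{1}{76}\right) \left(-89\right) \frac{5884}{12581} = \frac{89}{76} \cdot \frac{5884}{12581} = \frac{130919}{239039}$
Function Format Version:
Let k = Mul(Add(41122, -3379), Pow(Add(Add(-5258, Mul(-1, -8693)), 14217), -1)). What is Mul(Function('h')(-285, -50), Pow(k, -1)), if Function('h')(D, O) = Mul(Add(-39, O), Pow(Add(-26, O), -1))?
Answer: Rational(130919, 239039) ≈ 0.54769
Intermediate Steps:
Function('h')(D, O) = Mul(Pow(Add(-26, O), -1), Add(-39, O))
k = Rational(12581, 5884) (k = Mul(37743, Pow(Add(Add(-5258, 8693), 14217), -1)) = Mul(37743, Pow(Add(3435, 14217), -1)) = Mul(37743, Pow(17652, -1)) = Mul(37743, Rational(1, 17652)) = Rational(12581, 5884) ≈ 2.1382)
Mul(Function('h')(-285, -50), Pow(k, -1)) = Mul(Mul(Pow(Add(-26, -50), -1), Add(-39, -50)), Pow(Rational(12581, 5884), -1)) = Mul(Mul(Pow(-76, -1), -89), Rational(5884, 12581)) = Mul(Mul(Rational(-1, 76), -89), Rational(5884, 12581)) = Mul(Rational(89, 76), Rational(5884, 12581)) = Rational(130919, 239039)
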